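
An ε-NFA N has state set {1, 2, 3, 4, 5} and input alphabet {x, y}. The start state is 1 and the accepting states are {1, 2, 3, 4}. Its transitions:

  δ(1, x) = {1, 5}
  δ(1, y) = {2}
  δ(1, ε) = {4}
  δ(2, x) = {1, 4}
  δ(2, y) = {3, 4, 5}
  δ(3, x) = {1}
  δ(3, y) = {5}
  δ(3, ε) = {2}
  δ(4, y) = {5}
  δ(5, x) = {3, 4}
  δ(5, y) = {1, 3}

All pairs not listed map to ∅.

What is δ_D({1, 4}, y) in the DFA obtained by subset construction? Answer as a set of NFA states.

δ(1,y) = {2}; δ(4,y) = {5}.
Union: {2, 5}.

{2, 5}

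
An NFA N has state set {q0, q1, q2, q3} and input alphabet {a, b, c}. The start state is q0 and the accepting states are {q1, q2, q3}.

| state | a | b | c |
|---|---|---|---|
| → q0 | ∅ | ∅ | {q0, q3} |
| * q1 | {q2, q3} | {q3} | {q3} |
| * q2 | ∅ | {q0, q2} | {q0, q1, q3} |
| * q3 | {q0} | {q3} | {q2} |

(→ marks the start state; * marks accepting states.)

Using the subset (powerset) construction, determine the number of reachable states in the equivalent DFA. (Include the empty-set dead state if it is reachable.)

Start state of the DFA: {q0}.
{q0} --a--> ∅  [new]
{q0} --b--> ∅  [seen]
{q0} --c--> {q0, q3}  [new]
∅ --a--> ∅  [seen]
∅ --b--> ∅  [seen]
∅ --c--> ∅  [seen]
{q0, q3} --a--> {q0}  [seen]
{q0, q3} --b--> {q3}  [new]
{q0, q3} --c--> {q0, q2, q3}  [new]
{q3} --a--> {q0}  [seen]
{q3} --b--> {q3}  [seen]
{q3} --c--> {q2}  [new]
{q0, q2, q3} --a--> {q0}  [seen]
{q0, q2, q3} --b--> {q0, q2, q3}  [seen]
{q0, q2, q3} --c--> {q0, q1, q2, q3}  [new]
{q2} --a--> ∅  [seen]
{q2} --b--> {q0, q2}  [new]
{q2} --c--> {q0, q1, q3}  [new]
{q0, q1, q2, q3} --a--> {q0, q2, q3}  [seen]
{q0, q1, q2, q3} --b--> {q0, q2, q3}  [seen]
{q0, q1, q2, q3} --c--> {q0, q1, q2, q3}  [seen]
{q0, q2} --a--> ∅  [seen]
{q0, q2} --b--> {q0, q2}  [seen]
{q0, q2} --c--> {q0, q1, q3}  [seen]
{q0, q1, q3} --a--> {q0, q2, q3}  [seen]
{q0, q1, q3} --b--> {q3}  [seen]
{q0, q1, q3} --c--> {q0, q2, q3}  [seen]
Reachable DFA states: {q0}, ∅, {q0, q3}, {q3}, {q0, q2, q3}, {q2}, {q0, q1, q2, q3}, {q0, q2}, {q0, q1, q3}.

9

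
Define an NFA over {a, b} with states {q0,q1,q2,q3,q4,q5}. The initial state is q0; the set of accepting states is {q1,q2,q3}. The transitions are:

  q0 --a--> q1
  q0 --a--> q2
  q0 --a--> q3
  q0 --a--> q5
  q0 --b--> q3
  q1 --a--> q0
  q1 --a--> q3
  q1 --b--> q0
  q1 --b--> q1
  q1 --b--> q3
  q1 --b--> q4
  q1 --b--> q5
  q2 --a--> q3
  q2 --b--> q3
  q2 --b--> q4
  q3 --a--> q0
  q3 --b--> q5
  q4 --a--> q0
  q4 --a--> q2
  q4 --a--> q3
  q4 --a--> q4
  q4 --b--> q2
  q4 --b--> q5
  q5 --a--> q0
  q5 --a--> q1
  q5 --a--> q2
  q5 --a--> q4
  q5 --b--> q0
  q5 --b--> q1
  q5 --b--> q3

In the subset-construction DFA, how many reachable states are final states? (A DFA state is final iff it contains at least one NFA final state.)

8

Start state of the DFA: {q0}.
{q0} --a--> {q1,q2,q3,q5}  [new]
{q0} --b--> {q3}  [new]
{q1,q2,q3,q5} --a--> {q0,q1,q2,q3,q4}  [new]
{q1,q2,q3,q5} --b--> {q0,q1,q3,q4,q5}  [new]
{q3} --a--> {q0}  [seen]
{q3} --b--> {q5}  [new]
{q0,q1,q2,q3,q4} --a--> {q0,q1,q2,q3,q4,q5}  [new]
{q0,q1,q2,q3,q4} --b--> {q0,q1,q2,q3,q4,q5}  [seen]
{q0,q1,q3,q4,q5} --a--> {q0,q1,q2,q3,q4,q5}  [seen]
{q0,q1,q3,q4,q5} --b--> {q0,q1,q2,q3,q4,q5}  [seen]
{q5} --a--> {q0,q1,q2,q4}  [new]
{q5} --b--> {q0,q1,q3}  [new]
{q0,q1,q2,q3,q4,q5} --a--> {q0,q1,q2,q3,q4,q5}  [seen]
{q0,q1,q2,q3,q4,q5} --b--> {q0,q1,q2,q3,q4,q5}  [seen]
{q0,q1,q2,q4} --a--> {q0,q1,q2,q3,q4,q5}  [seen]
{q0,q1,q2,q4} --b--> {q0,q1,q2,q3,q4,q5}  [seen]
{q0,q1,q3} --a--> {q0,q1,q2,q3,q5}  [new]
{q0,q1,q3} --b--> {q0,q1,q3,q4,q5}  [seen]
{q0,q1,q2,q3,q5} --a--> {q0,q1,q2,q3,q4,q5}  [seen]
{q0,q1,q2,q3,q5} --b--> {q0,q1,q3,q4,q5}  [seen]
Reachable DFA states: {q0}, {q1,q2,q3,q5}, {q3}, {q0,q1,q2,q3,q4}, {q0,q1,q3,q4,q5}, {q5}, {q0,q1,q2,q3,q4,q5}, {q0,q1,q2,q4}, {q0,q1,q3}, {q0,q1,q2,q3,q5}.
Accepting DFA states (contain an NFA accepting state): {q1,q2,q3,q5}, {q3}, {q0,q1,q2,q3,q4}, {q0,q1,q3,q4,q5}, {q0,q1,q2,q3,q4,q5}, {q0,q1,q2,q4}, {q0,q1,q3}, {q0,q1,q2,q3,q5}.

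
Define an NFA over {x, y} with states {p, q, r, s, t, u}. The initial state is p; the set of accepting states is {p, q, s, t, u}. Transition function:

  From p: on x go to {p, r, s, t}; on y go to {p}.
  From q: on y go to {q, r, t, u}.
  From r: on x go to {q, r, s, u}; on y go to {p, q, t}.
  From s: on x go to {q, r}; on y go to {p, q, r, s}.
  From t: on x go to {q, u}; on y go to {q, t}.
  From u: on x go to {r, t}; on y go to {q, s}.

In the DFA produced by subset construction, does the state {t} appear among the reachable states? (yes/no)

Start state of the DFA: {p}.
{p} --x--> {p, r, s, t}  [new]
{p} --y--> {p}  [seen]
{p, r, s, t} --x--> {p, q, r, s, t, u}  [new]
{p, r, s, t} --y--> {p, q, r, s, t}  [new]
{p, q, r, s, t, u} --x--> {p, q, r, s, t, u}  [seen]
{p, q, r, s, t, u} --y--> {p, q, r, s, t, u}  [seen]
{p, q, r, s, t} --x--> {p, q, r, s, t, u}  [seen]
{p, q, r, s, t} --y--> {p, q, r, s, t, u}  [seen]
Reachable DFA states: {p}, {p, r, s, t}, {p, q, r, s, t, u}, {p, q, r, s, t}.
{t} is not among them.

no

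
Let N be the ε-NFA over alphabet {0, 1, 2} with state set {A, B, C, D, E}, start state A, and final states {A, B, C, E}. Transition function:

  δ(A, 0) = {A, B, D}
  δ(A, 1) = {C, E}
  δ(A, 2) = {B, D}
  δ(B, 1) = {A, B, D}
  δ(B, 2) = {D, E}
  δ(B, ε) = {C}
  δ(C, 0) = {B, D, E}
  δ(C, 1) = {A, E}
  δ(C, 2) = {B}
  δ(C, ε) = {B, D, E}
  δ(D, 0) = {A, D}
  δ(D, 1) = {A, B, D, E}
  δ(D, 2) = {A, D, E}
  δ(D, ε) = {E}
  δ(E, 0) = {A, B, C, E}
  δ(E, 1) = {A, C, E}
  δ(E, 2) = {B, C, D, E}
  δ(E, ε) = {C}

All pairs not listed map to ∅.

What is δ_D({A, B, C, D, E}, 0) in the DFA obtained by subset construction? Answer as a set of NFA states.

{A, B, C, D, E}

δ(A,0) = {A, B, D}; δ(B,0) = ∅; δ(C,0) = {B, D, E}; δ(D,0) = {A, D}; δ(E,0) = {A, B, C, E}.
Union: {A, B, C, D, E}.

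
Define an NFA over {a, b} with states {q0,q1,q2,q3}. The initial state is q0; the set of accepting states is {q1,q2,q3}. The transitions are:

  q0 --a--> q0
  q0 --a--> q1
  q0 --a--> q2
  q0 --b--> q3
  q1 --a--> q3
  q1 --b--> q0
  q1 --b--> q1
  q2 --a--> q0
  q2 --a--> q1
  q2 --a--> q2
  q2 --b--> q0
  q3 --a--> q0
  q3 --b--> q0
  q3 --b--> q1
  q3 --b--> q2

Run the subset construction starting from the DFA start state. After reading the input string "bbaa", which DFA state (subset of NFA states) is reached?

Start: {q0}.
δ(q0,b) = {q3}.
Union: {q3}.
After b: {q3}.
δ(q3,b) = {q0,q1,q2}.
Union: {q0,q1,q2}.
After b: {q0,q1,q2}.
δ(q0,a) = {q0,q1,q2}; δ(q1,a) = {q3}; δ(q2,a) = {q0,q1,q2}.
Union: {q0,q1,q2,q3}.
After a: {q0,q1,q2,q3}.
δ(q0,a) = {q0,q1,q2}; δ(q1,a) = {q3}; δ(q2,a) = {q0,q1,q2}; δ(q3,a) = {q0}.
Union: {q0,q1,q2,q3}.
After a: {q0,q1,q2,q3}.

{q0,q1,q2,q3}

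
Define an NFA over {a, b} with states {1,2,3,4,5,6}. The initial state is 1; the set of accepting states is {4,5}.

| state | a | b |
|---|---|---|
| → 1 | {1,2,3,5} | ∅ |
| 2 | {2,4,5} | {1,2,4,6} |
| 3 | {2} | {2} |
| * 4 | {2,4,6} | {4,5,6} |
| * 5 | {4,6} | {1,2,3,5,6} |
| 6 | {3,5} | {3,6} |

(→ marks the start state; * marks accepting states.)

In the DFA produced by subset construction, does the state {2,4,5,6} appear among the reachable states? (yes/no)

Start state of the DFA: {1}.
{1} --a--> {1,2,3,5}  [new]
{1} --b--> ∅  [new]
{1,2,3,5} --a--> {1,2,3,4,5,6}  [new]
{1,2,3,5} --b--> {1,2,3,4,5,6}  [seen]
∅ --a--> ∅  [seen]
∅ --b--> ∅  [seen]
{1,2,3,4,5,6} --a--> {1,2,3,4,5,6}  [seen]
{1,2,3,4,5,6} --b--> {1,2,3,4,5,6}  [seen]
Reachable DFA states: {1}, {1,2,3,5}, ∅, {1,2,3,4,5,6}.
{2,4,5,6} is not among them.

no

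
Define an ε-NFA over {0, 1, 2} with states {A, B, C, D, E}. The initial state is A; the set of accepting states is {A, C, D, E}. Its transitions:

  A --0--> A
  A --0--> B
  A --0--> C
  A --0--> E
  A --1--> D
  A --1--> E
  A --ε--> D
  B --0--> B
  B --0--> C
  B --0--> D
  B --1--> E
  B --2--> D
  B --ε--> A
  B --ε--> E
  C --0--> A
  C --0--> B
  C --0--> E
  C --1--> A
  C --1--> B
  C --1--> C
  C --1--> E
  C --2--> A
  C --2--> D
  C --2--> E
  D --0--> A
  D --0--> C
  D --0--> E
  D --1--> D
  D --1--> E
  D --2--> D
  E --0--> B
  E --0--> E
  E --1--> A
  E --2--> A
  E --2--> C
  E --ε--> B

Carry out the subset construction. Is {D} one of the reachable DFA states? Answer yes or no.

Start state of the DFA: {A, D} (ε-closure of the NFA start).
{A, D} --0--> {A, B, C, D, E}  [new]
{A, D} --1--> {A, B, D, E}  [new]
{A, D} --2--> {D}  [new]
{A, B, C, D, E} --0--> {A, B, C, D, E}  [seen]
{A, B, C, D, E} --1--> {A, B, C, D, E}  [seen]
{A, B, C, D, E} --2--> {A, B, C, D, E}  [seen]
{A, B, D, E} --0--> {A, B, C, D, E}  [seen]
{A, B, D, E} --1--> {A, B, D, E}  [seen]
{A, B, D, E} --2--> {A, C, D}  [new]
{D} --0--> {A, B, C, D, E}  [seen]
{D} --1--> {A, B, D, E}  [seen]
{D} --2--> {D}  [seen]
{A, C, D} --0--> {A, B, C, D, E}  [seen]
{A, C, D} --1--> {A, B, C, D, E}  [seen]
{A, C, D} --2--> {A, B, D, E}  [seen]
Reachable DFA states: {A, D}, {A, B, C, D, E}, {A, B, D, E}, {D}, {A, C, D}.
{D} is among them.

yes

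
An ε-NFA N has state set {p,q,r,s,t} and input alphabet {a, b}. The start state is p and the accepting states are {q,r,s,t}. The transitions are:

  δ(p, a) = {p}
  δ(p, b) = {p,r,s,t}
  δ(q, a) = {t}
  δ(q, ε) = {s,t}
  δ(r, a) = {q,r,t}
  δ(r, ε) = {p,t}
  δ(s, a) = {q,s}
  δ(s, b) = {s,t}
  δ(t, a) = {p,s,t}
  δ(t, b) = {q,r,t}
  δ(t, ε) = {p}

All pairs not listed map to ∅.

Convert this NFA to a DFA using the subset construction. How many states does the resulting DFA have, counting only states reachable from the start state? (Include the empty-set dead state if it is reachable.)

3

Start state of the DFA: {p} (ε-closure of the NFA start).
{p} --a--> {p}  [seen]
{p} --b--> {p,r,s,t}  [new]
{p,r,s,t} --a--> {p,q,r,s,t}  [new]
{p,r,s,t} --b--> {p,q,r,s,t}  [seen]
{p,q,r,s,t} --a--> {p,q,r,s,t}  [seen]
{p,q,r,s,t} --b--> {p,q,r,s,t}  [seen]
Reachable DFA states: {p}, {p,r,s,t}, {p,q,r,s,t}.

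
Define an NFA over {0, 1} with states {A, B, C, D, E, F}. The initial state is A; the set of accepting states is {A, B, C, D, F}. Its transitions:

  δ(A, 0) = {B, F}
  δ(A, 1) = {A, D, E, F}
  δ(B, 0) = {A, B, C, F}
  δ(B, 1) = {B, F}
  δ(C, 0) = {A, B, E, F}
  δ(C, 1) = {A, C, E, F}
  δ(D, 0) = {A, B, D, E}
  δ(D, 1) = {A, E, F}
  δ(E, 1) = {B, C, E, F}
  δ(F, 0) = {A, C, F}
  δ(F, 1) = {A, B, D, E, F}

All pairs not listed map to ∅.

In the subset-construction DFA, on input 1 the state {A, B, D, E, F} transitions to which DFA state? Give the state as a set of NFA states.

δ(A,1) = {A, D, E, F}; δ(B,1) = {B, F}; δ(D,1) = {A, E, F}; δ(E,1) = {B, C, E, F}; δ(F,1) = {A, B, D, E, F}.
Union: {A, B, C, D, E, F}.

{A, B, C, D, E, F}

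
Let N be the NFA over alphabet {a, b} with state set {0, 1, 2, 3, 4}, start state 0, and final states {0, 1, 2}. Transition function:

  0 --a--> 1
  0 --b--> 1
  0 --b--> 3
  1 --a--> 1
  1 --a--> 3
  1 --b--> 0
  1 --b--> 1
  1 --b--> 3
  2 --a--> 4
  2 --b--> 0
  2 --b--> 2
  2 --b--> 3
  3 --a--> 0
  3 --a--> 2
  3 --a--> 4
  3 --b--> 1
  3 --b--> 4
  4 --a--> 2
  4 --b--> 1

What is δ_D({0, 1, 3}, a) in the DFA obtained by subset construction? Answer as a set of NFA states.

{0, 1, 2, 3, 4}

δ(0,a) = {1}; δ(1,a) = {1, 3}; δ(3,a) = {0, 2, 4}.
Union: {0, 1, 2, 3, 4}.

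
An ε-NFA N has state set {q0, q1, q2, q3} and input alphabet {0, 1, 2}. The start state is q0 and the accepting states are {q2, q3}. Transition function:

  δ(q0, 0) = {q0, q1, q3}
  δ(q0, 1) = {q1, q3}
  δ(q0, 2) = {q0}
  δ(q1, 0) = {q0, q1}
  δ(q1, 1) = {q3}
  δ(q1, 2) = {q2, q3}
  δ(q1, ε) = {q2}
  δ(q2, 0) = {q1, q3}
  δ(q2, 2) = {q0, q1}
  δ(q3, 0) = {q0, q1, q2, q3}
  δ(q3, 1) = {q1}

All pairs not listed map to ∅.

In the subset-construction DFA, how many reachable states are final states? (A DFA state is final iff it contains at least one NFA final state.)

Start state of the DFA: {q0} (ε-closure of the NFA start).
{q0} --0--> {q0, q1, q2, q3}  [new]
{q0} --1--> {q1, q2, q3}  [new]
{q0} --2--> {q0}  [seen]
{q0, q1, q2, q3} --0--> {q0, q1, q2, q3}  [seen]
{q0, q1, q2, q3} --1--> {q1, q2, q3}  [seen]
{q0, q1, q2, q3} --2--> {q0, q1, q2, q3}  [seen]
{q1, q2, q3} --0--> {q0, q1, q2, q3}  [seen]
{q1, q2, q3} --1--> {q1, q2, q3}  [seen]
{q1, q2, q3} --2--> {q0, q1, q2, q3}  [seen]
Reachable DFA states: {q0}, {q0, q1, q2, q3}, {q1, q2, q3}.
Accepting DFA states (contain an NFA accepting state): {q0, q1, q2, q3}, {q1, q2, q3}.

2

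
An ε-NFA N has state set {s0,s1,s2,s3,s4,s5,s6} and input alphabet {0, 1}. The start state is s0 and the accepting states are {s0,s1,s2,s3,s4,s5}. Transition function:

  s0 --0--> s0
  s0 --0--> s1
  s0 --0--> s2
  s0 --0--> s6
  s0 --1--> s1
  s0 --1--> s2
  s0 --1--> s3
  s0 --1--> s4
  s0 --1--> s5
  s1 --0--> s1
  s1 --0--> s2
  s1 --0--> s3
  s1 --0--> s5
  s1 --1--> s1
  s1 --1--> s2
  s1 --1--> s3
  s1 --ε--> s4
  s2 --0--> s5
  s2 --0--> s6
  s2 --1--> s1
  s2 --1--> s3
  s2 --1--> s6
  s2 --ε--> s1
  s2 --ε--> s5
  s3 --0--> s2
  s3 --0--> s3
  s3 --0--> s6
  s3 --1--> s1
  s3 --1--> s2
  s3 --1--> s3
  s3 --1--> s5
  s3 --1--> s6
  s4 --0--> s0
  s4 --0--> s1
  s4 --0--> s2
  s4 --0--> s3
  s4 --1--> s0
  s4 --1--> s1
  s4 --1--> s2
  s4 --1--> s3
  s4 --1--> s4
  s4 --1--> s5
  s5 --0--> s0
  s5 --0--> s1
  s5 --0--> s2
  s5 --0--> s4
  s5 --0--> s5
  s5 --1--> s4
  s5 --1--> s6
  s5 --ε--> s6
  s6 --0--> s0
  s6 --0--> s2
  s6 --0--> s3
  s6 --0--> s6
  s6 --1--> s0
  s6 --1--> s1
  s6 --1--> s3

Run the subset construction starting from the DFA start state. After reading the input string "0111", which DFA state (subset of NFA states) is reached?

{s0,s1,s2,s3,s4,s5,s6}

Start: {s0}.
δ(s0,0) = {s0,s1,s2,s6}.
Union: {s0,s1,s2,s6}.
ε-closure gives {s0,s1,s2,s4,s5,s6}.
After 0: {s0,s1,s2,s4,s5,s6}.
δ(s0,1) = {s1,s2,s3,s4,s5}; δ(s1,1) = {s1,s2,s3}; δ(s2,1) = {s1,s3,s6}; δ(s4,1) = {s0,s1,s2,s3,s4,s5}; δ(s5,1) = {s4,s6}; δ(s6,1) = {s0,s1,s3}.
Union: {s0,s1,s2,s3,s4,s5,s6}.
After 1: {s0,s1,s2,s3,s4,s5,s6}.
δ(s0,1) = {s1,s2,s3,s4,s5}; δ(s1,1) = {s1,s2,s3}; δ(s2,1) = {s1,s3,s6}; δ(s3,1) = {s1,s2,s3,s5,s6}; δ(s4,1) = {s0,s1,s2,s3,s4,s5}; δ(s5,1) = {s4,s6}; δ(s6,1) = {s0,s1,s3}.
Union: {s0,s1,s2,s3,s4,s5,s6}.
After 1: {s0,s1,s2,s3,s4,s5,s6}.
δ(s0,1) = {s1,s2,s3,s4,s5}; δ(s1,1) = {s1,s2,s3}; δ(s2,1) = {s1,s3,s6}; δ(s3,1) = {s1,s2,s3,s5,s6}; δ(s4,1) = {s0,s1,s2,s3,s4,s5}; δ(s5,1) = {s4,s6}; δ(s6,1) = {s0,s1,s3}.
Union: {s0,s1,s2,s3,s4,s5,s6}.
After 1: {s0,s1,s2,s3,s4,s5,s6}.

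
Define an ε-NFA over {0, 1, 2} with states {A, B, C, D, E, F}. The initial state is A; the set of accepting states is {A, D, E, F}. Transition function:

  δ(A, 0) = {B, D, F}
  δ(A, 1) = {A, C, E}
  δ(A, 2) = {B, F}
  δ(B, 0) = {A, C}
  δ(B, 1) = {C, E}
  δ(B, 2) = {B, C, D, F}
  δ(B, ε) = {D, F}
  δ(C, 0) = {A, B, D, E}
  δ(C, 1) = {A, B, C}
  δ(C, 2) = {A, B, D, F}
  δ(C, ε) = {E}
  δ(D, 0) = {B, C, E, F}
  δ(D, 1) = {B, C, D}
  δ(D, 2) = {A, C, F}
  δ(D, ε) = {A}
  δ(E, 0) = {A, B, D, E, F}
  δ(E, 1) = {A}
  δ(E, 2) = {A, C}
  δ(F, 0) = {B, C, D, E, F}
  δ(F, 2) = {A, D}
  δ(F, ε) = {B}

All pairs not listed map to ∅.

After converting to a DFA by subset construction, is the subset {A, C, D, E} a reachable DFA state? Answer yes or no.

no

Start state of the DFA: {A} (ε-closure of the NFA start).
{A} --0--> {A, B, D, F}  [new]
{A} --1--> {A, C, E}  [new]
{A} --2--> {A, B, D, F}  [seen]
{A, B, D, F} --0--> {A, B, C, D, E, F}  [new]
{A, B, D, F} --1--> {A, B, C, D, E, F}  [seen]
{A, B, D, F} --2--> {A, B, C, D, E, F}  [seen]
{A, C, E} --0--> {A, B, D, E, F}  [new]
{A, C, E} --1--> {A, B, C, D, E, F}  [seen]
{A, C, E} --2--> {A, B, C, D, E, F}  [seen]
{A, B, C, D, E, F} --0--> {A, B, C, D, E, F}  [seen]
{A, B, C, D, E, F} --1--> {A, B, C, D, E, F}  [seen]
{A, B, C, D, E, F} --2--> {A, B, C, D, E, F}  [seen]
{A, B, D, E, F} --0--> {A, B, C, D, E, F}  [seen]
{A, B, D, E, F} --1--> {A, B, C, D, E, F}  [seen]
{A, B, D, E, F} --2--> {A, B, C, D, E, F}  [seen]
Reachable DFA states: {A}, {A, B, D, F}, {A, C, E}, {A, B, C, D, E, F}, {A, B, D, E, F}.
{A, C, D, E} is not among them.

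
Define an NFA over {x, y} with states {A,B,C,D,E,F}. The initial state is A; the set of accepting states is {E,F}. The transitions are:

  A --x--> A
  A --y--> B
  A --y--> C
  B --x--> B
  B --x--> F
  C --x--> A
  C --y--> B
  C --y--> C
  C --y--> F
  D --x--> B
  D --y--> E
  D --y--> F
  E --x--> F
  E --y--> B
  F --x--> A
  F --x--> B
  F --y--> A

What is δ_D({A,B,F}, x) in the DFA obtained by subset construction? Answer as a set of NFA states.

δ(A,x) = {A}; δ(B,x) = {B,F}; δ(F,x) = {A,B}.
Union: {A,B,F}.

{A,B,F}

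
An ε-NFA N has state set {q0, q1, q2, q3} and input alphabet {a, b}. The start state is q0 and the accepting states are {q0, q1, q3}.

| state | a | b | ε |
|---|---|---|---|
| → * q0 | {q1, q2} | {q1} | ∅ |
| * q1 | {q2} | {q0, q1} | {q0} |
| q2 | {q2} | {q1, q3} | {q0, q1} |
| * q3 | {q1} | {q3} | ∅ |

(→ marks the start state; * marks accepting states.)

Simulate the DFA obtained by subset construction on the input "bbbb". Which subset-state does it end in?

{q0, q1}

Start: {q0}.
δ(q0,b) = {q1}.
Union: {q1}.
ε-closure gives {q0, q1}.
After b: {q0, q1}.
δ(q0,b) = {q1}; δ(q1,b) = {q0, q1}.
Union: {q0, q1}.
After b: {q0, q1}.
δ(q0,b) = {q1}; δ(q1,b) = {q0, q1}.
Union: {q0, q1}.
After b: {q0, q1}.
δ(q0,b) = {q1}; δ(q1,b) = {q0, q1}.
Union: {q0, q1}.
After b: {q0, q1}.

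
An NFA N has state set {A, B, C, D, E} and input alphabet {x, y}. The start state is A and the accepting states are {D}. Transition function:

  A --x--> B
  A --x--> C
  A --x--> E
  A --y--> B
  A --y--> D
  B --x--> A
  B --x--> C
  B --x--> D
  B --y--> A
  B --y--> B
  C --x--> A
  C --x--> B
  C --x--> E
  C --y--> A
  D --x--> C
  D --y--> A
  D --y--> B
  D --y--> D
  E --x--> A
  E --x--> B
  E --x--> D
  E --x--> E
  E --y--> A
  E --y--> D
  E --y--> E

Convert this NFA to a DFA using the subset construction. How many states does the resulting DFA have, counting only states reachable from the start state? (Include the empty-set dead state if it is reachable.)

8

Start state of the DFA: {A}.
{A} --x--> {B, C, E}  [new]
{A} --y--> {B, D}  [new]
{B, C, E} --x--> {A, B, C, D, E}  [new]
{B, C, E} --y--> {A, B, D, E}  [new]
{B, D} --x--> {A, C, D}  [new]
{B, D} --y--> {A, B, D}  [new]
{A, B, C, D, E} --x--> {A, B, C, D, E}  [seen]
{A, B, C, D, E} --y--> {A, B, D, E}  [seen]
{A, B, D, E} --x--> {A, B, C, D, E}  [seen]
{A, B, D, E} --y--> {A, B, D, E}  [seen]
{A, C, D} --x--> {A, B, C, E}  [new]
{A, C, D} --y--> {A, B, D}  [seen]
{A, B, D} --x--> {A, B, C, D, E}  [seen]
{A, B, D} --y--> {A, B, D}  [seen]
{A, B, C, E} --x--> {A, B, C, D, E}  [seen]
{A, B, C, E} --y--> {A, B, D, E}  [seen]
Reachable DFA states: {A}, {B, C, E}, {B, D}, {A, B, C, D, E}, {A, B, D, E}, {A, C, D}, {A, B, D}, {A, B, C, E}.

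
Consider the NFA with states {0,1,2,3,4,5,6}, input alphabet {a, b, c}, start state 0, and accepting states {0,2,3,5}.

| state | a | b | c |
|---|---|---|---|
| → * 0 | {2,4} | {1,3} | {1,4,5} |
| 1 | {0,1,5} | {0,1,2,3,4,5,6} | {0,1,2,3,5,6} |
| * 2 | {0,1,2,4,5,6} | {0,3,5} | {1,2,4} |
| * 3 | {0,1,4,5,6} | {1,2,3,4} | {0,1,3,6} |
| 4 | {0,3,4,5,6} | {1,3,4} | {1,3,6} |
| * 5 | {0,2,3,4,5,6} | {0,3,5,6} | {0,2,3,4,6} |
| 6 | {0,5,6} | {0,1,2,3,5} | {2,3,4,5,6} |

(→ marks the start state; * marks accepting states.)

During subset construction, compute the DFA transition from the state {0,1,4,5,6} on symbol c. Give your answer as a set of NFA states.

{0,1,2,3,4,5,6}

δ(0,c) = {1,4,5}; δ(1,c) = {0,1,2,3,5,6}; δ(4,c) = {1,3,6}; δ(5,c) = {0,2,3,4,6}; δ(6,c) = {2,3,4,5,6}.
Union: {0,1,2,3,4,5,6}.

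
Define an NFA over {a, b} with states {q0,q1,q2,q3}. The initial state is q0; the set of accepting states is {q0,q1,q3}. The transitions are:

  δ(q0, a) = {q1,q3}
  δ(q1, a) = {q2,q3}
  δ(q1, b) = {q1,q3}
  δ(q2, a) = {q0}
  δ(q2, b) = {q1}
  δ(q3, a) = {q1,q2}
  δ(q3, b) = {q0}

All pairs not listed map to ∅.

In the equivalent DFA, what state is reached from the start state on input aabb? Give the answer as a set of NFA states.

Start: {q0}.
δ(q0,a) = {q1,q3}.
Union: {q1,q3}.
After a: {q1,q3}.
δ(q1,a) = {q2,q3}; δ(q3,a) = {q1,q2}.
Union: {q1,q2,q3}.
After a: {q1,q2,q3}.
δ(q1,b) = {q1,q3}; δ(q2,b) = {q1}; δ(q3,b) = {q0}.
Union: {q0,q1,q3}.
After b: {q0,q1,q3}.
δ(q0,b) = ∅; δ(q1,b) = {q1,q3}; δ(q3,b) = {q0}.
Union: {q0,q1,q3}.
After b: {q0,q1,q3}.

{q0,q1,q3}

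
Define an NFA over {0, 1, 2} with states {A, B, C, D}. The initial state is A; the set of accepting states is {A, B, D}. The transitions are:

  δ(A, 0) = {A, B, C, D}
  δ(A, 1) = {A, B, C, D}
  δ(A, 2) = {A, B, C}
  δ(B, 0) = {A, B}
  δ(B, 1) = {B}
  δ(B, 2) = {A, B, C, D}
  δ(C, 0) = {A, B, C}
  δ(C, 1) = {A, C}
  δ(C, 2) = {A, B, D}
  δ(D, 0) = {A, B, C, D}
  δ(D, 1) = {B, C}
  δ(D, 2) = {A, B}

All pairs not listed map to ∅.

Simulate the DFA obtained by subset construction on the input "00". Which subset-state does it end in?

Start: {A}.
δ(A,0) = {A, B, C, D}.
Union: {A, B, C, D}.
After 0: {A, B, C, D}.
δ(A,0) = {A, B, C, D}; δ(B,0) = {A, B}; δ(C,0) = {A, B, C}; δ(D,0) = {A, B, C, D}.
Union: {A, B, C, D}.
After 0: {A, B, C, D}.

{A, B, C, D}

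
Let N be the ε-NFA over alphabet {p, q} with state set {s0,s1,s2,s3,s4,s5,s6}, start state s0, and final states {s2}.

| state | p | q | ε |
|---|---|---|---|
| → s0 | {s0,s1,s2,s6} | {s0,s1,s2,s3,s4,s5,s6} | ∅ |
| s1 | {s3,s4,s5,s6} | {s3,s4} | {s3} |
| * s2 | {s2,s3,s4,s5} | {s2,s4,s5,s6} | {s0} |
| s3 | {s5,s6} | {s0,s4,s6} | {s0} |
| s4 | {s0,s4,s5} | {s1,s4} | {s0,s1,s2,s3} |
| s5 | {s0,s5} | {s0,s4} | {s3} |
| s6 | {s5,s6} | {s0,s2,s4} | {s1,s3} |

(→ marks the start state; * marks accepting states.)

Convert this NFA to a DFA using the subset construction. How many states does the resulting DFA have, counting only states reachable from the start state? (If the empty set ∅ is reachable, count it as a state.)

3

Start state of the DFA: {s0} (ε-closure of the NFA start).
{s0} --p--> {s0,s1,s2,s3,s6}  [new]
{s0} --q--> {s0,s1,s2,s3,s4,s5,s6}  [new]
{s0,s1,s2,s3,s6} --p--> {s0,s1,s2,s3,s4,s5,s6}  [seen]
{s0,s1,s2,s3,s6} --q--> {s0,s1,s2,s3,s4,s5,s6}  [seen]
{s0,s1,s2,s3,s4,s5,s6} --p--> {s0,s1,s2,s3,s4,s5,s6}  [seen]
{s0,s1,s2,s3,s4,s5,s6} --q--> {s0,s1,s2,s3,s4,s5,s6}  [seen]
Reachable DFA states: {s0}, {s0,s1,s2,s3,s6}, {s0,s1,s2,s3,s4,s5,s6}.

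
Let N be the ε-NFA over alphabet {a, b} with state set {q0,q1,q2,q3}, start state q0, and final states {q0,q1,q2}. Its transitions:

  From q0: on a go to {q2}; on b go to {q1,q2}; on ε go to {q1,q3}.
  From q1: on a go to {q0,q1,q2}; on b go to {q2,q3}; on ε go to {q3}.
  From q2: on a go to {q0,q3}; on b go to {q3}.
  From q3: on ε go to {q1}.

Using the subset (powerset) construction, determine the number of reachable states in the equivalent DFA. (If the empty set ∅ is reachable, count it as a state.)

Start state of the DFA: {q0,q1,q3} (ε-closure of the NFA start).
{q0,q1,q3} --a--> {q0,q1,q2,q3}  [new]
{q0,q1,q3} --b--> {q1,q2,q3}  [new]
{q0,q1,q2,q3} --a--> {q0,q1,q2,q3}  [seen]
{q0,q1,q2,q3} --b--> {q1,q2,q3}  [seen]
{q1,q2,q3} --a--> {q0,q1,q2,q3}  [seen]
{q1,q2,q3} --b--> {q1,q2,q3}  [seen]
Reachable DFA states: {q0,q1,q3}, {q0,q1,q2,q3}, {q1,q2,q3}.

3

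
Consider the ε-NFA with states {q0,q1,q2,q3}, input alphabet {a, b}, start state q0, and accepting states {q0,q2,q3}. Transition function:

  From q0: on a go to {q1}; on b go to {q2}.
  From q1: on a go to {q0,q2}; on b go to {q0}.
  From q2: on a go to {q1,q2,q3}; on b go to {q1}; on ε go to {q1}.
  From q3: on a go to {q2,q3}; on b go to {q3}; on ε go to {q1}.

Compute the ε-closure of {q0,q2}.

Begin with {q0,q2}.
q2 →ε {q1}; add q1.
ε-closure = {q0,q1,q2}.

{q0,q1,q2}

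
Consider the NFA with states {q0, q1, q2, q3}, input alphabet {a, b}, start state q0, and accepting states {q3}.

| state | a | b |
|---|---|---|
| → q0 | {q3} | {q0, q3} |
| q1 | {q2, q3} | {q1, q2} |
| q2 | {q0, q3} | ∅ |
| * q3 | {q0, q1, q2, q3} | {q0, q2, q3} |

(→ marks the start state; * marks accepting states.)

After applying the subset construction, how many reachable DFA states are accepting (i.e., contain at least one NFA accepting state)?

4

Start state of the DFA: {q0}.
{q0} --a--> {q3}  [new]
{q0} --b--> {q0, q3}  [new]
{q3} --a--> {q0, q1, q2, q3}  [new]
{q3} --b--> {q0, q2, q3}  [new]
{q0, q3} --a--> {q0, q1, q2, q3}  [seen]
{q0, q3} --b--> {q0, q2, q3}  [seen]
{q0, q1, q2, q3} --a--> {q0, q1, q2, q3}  [seen]
{q0, q1, q2, q3} --b--> {q0, q1, q2, q3}  [seen]
{q0, q2, q3} --a--> {q0, q1, q2, q3}  [seen]
{q0, q2, q3} --b--> {q0, q2, q3}  [seen]
Reachable DFA states: {q0}, {q3}, {q0, q3}, {q0, q1, q2, q3}, {q0, q2, q3}.
Accepting DFA states (contain an NFA accepting state): {q3}, {q0, q3}, {q0, q1, q2, q3}, {q0, q2, q3}.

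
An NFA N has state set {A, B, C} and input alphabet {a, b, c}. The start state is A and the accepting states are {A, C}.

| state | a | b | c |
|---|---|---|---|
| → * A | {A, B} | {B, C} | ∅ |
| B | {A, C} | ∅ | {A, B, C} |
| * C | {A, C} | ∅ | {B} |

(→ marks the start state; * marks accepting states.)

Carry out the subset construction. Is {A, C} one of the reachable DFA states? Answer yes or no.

yes

Start state of the DFA: {A}.
{A} --a--> {A, B}  [new]
{A} --b--> {B, C}  [new]
{A} --c--> ∅  [new]
{A, B} --a--> {A, B, C}  [new]
{A, B} --b--> {B, C}  [seen]
{A, B} --c--> {A, B, C}  [seen]
{B, C} --a--> {A, C}  [new]
{B, C} --b--> ∅  [seen]
{B, C} --c--> {A, B, C}  [seen]
∅ --a--> ∅  [seen]
∅ --b--> ∅  [seen]
∅ --c--> ∅  [seen]
{A, B, C} --a--> {A, B, C}  [seen]
{A, B, C} --b--> {B, C}  [seen]
{A, B, C} --c--> {A, B, C}  [seen]
{A, C} --a--> {A, B, C}  [seen]
{A, C} --b--> {B, C}  [seen]
{A, C} --c--> {B}  [new]
{B} --a--> {A, C}  [seen]
{B} --b--> ∅  [seen]
{B} --c--> {A, B, C}  [seen]
Reachable DFA states: {A}, {A, B}, {B, C}, ∅, {A, B, C}, {A, C}, {B}.
{A, C} is among them.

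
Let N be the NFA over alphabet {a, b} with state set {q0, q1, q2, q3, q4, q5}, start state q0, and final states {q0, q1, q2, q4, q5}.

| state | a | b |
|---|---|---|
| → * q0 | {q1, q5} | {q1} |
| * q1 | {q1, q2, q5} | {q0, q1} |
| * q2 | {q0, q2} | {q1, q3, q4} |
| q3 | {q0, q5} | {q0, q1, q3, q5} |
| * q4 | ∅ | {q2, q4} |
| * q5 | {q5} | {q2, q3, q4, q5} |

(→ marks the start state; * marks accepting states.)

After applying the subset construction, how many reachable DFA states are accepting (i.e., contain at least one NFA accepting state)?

7

Start state of the DFA: {q0}.
{q0} --a--> {q1, q5}  [new]
{q0} --b--> {q1}  [new]
{q1, q5} --a--> {q1, q2, q5}  [new]
{q1, q5} --b--> {q0, q1, q2, q3, q4, q5}  [new]
{q1} --a--> {q1, q2, q5}  [seen]
{q1} --b--> {q0, q1}  [new]
{q1, q2, q5} --a--> {q0, q1, q2, q5}  [new]
{q1, q2, q5} --b--> {q0, q1, q2, q3, q4, q5}  [seen]
{q0, q1, q2, q3, q4, q5} --a--> {q0, q1, q2, q5}  [seen]
{q0, q1, q2, q3, q4, q5} --b--> {q0, q1, q2, q3, q4, q5}  [seen]
{q0, q1} --a--> {q1, q2, q5}  [seen]
{q0, q1} --b--> {q0, q1}  [seen]
{q0, q1, q2, q5} --a--> {q0, q1, q2, q5}  [seen]
{q0, q1, q2, q5} --b--> {q0, q1, q2, q3, q4, q5}  [seen]
Reachable DFA states: {q0}, {q1, q5}, {q1}, {q1, q2, q5}, {q0, q1, q2, q3, q4, q5}, {q0, q1}, {q0, q1, q2, q5}.
Accepting DFA states (contain an NFA accepting state): {q0}, {q1, q5}, {q1}, {q1, q2, q5}, {q0, q1, q2, q3, q4, q5}, {q0, q1}, {q0, q1, q2, q5}.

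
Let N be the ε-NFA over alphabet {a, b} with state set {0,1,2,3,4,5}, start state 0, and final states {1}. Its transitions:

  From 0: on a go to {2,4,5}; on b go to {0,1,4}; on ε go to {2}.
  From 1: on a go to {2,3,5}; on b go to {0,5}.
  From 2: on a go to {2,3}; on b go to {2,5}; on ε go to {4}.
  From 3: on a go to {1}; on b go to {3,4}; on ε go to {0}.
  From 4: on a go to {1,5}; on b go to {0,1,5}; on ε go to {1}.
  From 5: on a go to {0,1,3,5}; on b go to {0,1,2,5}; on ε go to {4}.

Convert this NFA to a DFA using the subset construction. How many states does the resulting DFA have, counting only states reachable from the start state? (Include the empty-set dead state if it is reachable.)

3

Start state of the DFA: {0,1,2,4} (ε-closure of the NFA start).
{0,1,2,4} --a--> {0,1,2,3,4,5}  [new]
{0,1,2,4} --b--> {0,1,2,4,5}  [new]
{0,1,2,3,4,5} --a--> {0,1,2,3,4,5}  [seen]
{0,1,2,3,4,5} --b--> {0,1,2,3,4,5}  [seen]
{0,1,2,4,5} --a--> {0,1,2,3,4,5}  [seen]
{0,1,2,4,5} --b--> {0,1,2,4,5}  [seen]
Reachable DFA states: {0,1,2,4}, {0,1,2,3,4,5}, {0,1,2,4,5}.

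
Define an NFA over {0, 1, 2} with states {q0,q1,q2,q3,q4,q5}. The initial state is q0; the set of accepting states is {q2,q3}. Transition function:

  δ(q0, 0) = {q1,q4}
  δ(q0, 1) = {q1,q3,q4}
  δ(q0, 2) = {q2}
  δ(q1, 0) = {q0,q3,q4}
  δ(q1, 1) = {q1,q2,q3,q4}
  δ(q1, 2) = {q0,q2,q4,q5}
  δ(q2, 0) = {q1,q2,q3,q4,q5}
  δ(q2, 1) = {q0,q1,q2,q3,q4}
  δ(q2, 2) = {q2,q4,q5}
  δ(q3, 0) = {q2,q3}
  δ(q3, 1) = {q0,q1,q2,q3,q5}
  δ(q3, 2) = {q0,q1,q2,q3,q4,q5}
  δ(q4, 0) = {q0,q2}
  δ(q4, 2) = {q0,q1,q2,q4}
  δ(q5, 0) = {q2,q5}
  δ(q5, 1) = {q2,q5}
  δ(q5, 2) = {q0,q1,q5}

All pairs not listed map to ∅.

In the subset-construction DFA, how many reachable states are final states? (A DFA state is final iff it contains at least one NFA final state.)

Start state of the DFA: {q0}.
{q0} --0--> {q1,q4}  [new]
{q0} --1--> {q1,q3,q4}  [new]
{q0} --2--> {q2}  [new]
{q1,q4} --0--> {q0,q2,q3,q4}  [new]
{q1,q4} --1--> {q1,q2,q3,q4}  [new]
{q1,q4} --2--> {q0,q1,q2,q4,q5}  [new]
{q1,q3,q4} --0--> {q0,q2,q3,q4}  [seen]
{q1,q3,q4} --1--> {q0,q1,q2,q3,q4,q5}  [new]
{q1,q3,q4} --2--> {q0,q1,q2,q3,q4,q5}  [seen]
{q2} --0--> {q1,q2,q3,q4,q5}  [new]
{q2} --1--> {q0,q1,q2,q3,q4}  [new]
{q2} --2--> {q2,q4,q5}  [new]
{q0,q2,q3,q4} --0--> {q0,q1,q2,q3,q4,q5}  [seen]
{q0,q2,q3,q4} --1--> {q0,q1,q2,q3,q4,q5}  [seen]
{q0,q2,q3,q4} --2--> {q0,q1,q2,q3,q4,q5}  [seen]
{q1,q2,q3,q4} --0--> {q0,q1,q2,q3,q4,q5}  [seen]
{q1,q2,q3,q4} --1--> {q0,q1,q2,q3,q4,q5}  [seen]
{q1,q2,q3,q4} --2--> {q0,q1,q2,q3,q4,q5}  [seen]
{q0,q1,q2,q4,q5} --0--> {q0,q1,q2,q3,q4,q5}  [seen]
{q0,q1,q2,q4,q5} --1--> {q0,q1,q2,q3,q4,q5}  [seen]
{q0,q1,q2,q4,q5} --2--> {q0,q1,q2,q4,q5}  [seen]
{q0,q1,q2,q3,q4,q5} --0--> {q0,q1,q2,q3,q4,q5}  [seen]
{q0,q1,q2,q3,q4,q5} --1--> {q0,q1,q2,q3,q4,q5}  [seen]
{q0,q1,q2,q3,q4,q5} --2--> {q0,q1,q2,q3,q4,q5}  [seen]
{q1,q2,q3,q4,q5} --0--> {q0,q1,q2,q3,q4,q5}  [seen]
{q1,q2,q3,q4,q5} --1--> {q0,q1,q2,q3,q4,q5}  [seen]
{q1,q2,q3,q4,q5} --2--> {q0,q1,q2,q3,q4,q5}  [seen]
{q0,q1,q2,q3,q4} --0--> {q0,q1,q2,q3,q4,q5}  [seen]
{q0,q1,q2,q3,q4} --1--> {q0,q1,q2,q3,q4,q5}  [seen]
{q0,q1,q2,q3,q4} --2--> {q0,q1,q2,q3,q4,q5}  [seen]
{q2,q4,q5} --0--> {q0,q1,q2,q3,q4,q5}  [seen]
{q2,q4,q5} --1--> {q0,q1,q2,q3,q4,q5}  [seen]
{q2,q4,q5} --2--> {q0,q1,q2,q4,q5}  [seen]
Reachable DFA states: {q0}, {q1,q4}, {q1,q3,q4}, {q2}, {q0,q2,q3,q4}, {q1,q2,q3,q4}, {q0,q1,q2,q4,q5}, {q0,q1,q2,q3,q4,q5}, {q1,q2,q3,q4,q5}, {q0,q1,q2,q3,q4}, {q2,q4,q5}.
Accepting DFA states (contain an NFA accepting state): {q1,q3,q4}, {q2}, {q0,q2,q3,q4}, {q1,q2,q3,q4}, {q0,q1,q2,q4,q5}, {q0,q1,q2,q3,q4,q5}, {q1,q2,q3,q4,q5}, {q0,q1,q2,q3,q4}, {q2,q4,q5}.

9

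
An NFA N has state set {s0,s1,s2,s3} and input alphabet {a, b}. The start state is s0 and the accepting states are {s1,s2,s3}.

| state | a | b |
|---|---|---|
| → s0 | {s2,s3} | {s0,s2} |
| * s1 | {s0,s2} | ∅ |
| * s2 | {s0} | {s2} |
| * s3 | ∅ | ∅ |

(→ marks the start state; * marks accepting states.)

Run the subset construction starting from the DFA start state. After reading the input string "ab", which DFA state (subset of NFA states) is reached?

{s2}

Start: {s0}.
δ(s0,a) = {s2,s3}.
Union: {s2,s3}.
After a: {s2,s3}.
δ(s2,b) = {s2}; δ(s3,b) = ∅.
Union: {s2}.
After b: {s2}.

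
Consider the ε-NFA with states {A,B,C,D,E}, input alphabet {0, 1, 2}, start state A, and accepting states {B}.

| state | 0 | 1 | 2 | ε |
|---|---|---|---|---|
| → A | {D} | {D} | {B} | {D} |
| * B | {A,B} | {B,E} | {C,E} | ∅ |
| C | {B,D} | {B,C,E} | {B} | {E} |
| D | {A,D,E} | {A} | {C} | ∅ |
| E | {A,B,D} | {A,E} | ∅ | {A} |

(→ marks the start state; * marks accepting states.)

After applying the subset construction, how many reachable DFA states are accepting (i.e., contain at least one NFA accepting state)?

Start state of the DFA: {A,D} (ε-closure of the NFA start).
{A,D} --0--> {A,D,E}  [new]
{A,D} --1--> {A,D}  [seen]
{A,D} --2--> {A,B,C,D,E}  [new]
{A,D,E} --0--> {A,B,D,E}  [new]
{A,D,E} --1--> {A,D,E}  [seen]
{A,D,E} --2--> {A,B,C,D,E}  [seen]
{A,B,C,D,E} --0--> {A,B,D,E}  [seen]
{A,B,C,D,E} --1--> {A,B,C,D,E}  [seen]
{A,B,C,D,E} --2--> {A,B,C,D,E}  [seen]
{A,B,D,E} --0--> {A,B,D,E}  [seen]
{A,B,D,E} --1--> {A,B,D,E}  [seen]
{A,B,D,E} --2--> {A,B,C,D,E}  [seen]
Reachable DFA states: {A,D}, {A,D,E}, {A,B,C,D,E}, {A,B,D,E}.
Accepting DFA states (contain an NFA accepting state): {A,B,C,D,E}, {A,B,D,E}.

2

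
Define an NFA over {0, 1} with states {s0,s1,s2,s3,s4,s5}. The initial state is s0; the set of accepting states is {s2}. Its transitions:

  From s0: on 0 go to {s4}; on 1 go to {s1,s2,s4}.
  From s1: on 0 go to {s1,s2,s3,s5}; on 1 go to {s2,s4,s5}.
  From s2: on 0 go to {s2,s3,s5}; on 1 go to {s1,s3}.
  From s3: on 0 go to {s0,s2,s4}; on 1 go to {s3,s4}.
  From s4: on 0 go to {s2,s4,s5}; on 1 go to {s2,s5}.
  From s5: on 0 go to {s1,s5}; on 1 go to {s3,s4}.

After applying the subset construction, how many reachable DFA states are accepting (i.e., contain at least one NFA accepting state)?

7

Start state of the DFA: {s0}.
{s0} --0--> {s4}  [new]
{s0} --1--> {s1,s2,s4}  [new]
{s4} --0--> {s2,s4,s5}  [new]
{s4} --1--> {s2,s5}  [new]
{s1,s2,s4} --0--> {s1,s2,s3,s4,s5}  [new]
{s1,s2,s4} --1--> {s1,s2,s3,s4,s5}  [seen]
{s2,s4,s5} --0--> {s1,s2,s3,s4,s5}  [seen]
{s2,s4,s5} --1--> {s1,s2,s3,s4,s5}  [seen]
{s2,s5} --0--> {s1,s2,s3,s5}  [new]
{s2,s5} --1--> {s1,s3,s4}  [new]
{s1,s2,s3,s4,s5} --0--> {s0,s1,s2,s3,s4,s5}  [new]
{s1,s2,s3,s4,s5} --1--> {s1,s2,s3,s4,s5}  [seen]
{s1,s2,s3,s5} --0--> {s0,s1,s2,s3,s4,s5}  [seen]
{s1,s2,s3,s5} --1--> {s1,s2,s3,s4,s5}  [seen]
{s1,s3,s4} --0--> {s0,s1,s2,s3,s4,s5}  [seen]
{s1,s3,s4} --1--> {s2,s3,s4,s5}  [new]
{s0,s1,s2,s3,s4,s5} --0--> {s0,s1,s2,s3,s4,s5}  [seen]
{s0,s1,s2,s3,s4,s5} --1--> {s1,s2,s3,s4,s5}  [seen]
{s2,s3,s4,s5} --0--> {s0,s1,s2,s3,s4,s5}  [seen]
{s2,s3,s4,s5} --1--> {s1,s2,s3,s4,s5}  [seen]
Reachable DFA states: {s0}, {s4}, {s1,s2,s4}, {s2,s4,s5}, {s2,s5}, {s1,s2,s3,s4,s5}, {s1,s2,s3,s5}, {s1,s3,s4}, {s0,s1,s2,s3,s4,s5}, {s2,s3,s4,s5}.
Accepting DFA states (contain an NFA accepting state): {s1,s2,s4}, {s2,s4,s5}, {s2,s5}, {s1,s2,s3,s4,s5}, {s1,s2,s3,s5}, {s0,s1,s2,s3,s4,s5}, {s2,s3,s4,s5}.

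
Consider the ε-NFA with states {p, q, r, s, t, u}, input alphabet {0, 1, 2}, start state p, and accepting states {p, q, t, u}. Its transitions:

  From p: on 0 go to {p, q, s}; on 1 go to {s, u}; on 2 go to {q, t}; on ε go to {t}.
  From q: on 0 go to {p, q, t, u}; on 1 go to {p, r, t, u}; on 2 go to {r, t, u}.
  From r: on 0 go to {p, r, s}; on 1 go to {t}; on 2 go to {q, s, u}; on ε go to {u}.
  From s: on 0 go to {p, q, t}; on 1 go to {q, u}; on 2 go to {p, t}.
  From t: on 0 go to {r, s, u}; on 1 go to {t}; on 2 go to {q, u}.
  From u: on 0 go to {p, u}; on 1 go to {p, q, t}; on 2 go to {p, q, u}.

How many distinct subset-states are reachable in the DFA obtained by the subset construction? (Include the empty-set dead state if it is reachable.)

6

Start state of the DFA: {p, t} (ε-closure of the NFA start).
{p, t} --0--> {p, q, r, s, t, u}  [new]
{p, t} --1--> {s, t, u}  [new]
{p, t} --2--> {q, t, u}  [new]
{p, q, r, s, t, u} --0--> {p, q, r, s, t, u}  [seen]
{p, q, r, s, t, u} --1--> {p, q, r, s, t, u}  [seen]
{p, q, r, s, t, u} --2--> {p, q, r, s, t, u}  [seen]
{s, t, u} --0--> {p, q, r, s, t, u}  [seen]
{s, t, u} --1--> {p, q, t, u}  [new]
{s, t, u} --2--> {p, q, t, u}  [seen]
{q, t, u} --0--> {p, q, r, s, t, u}  [seen]
{q, t, u} --1--> {p, q, r, t, u}  [new]
{q, t, u} --2--> {p, q, r, t, u}  [seen]
{p, q, t, u} --0--> {p, q, r, s, t, u}  [seen]
{p, q, t, u} --1--> {p, q, r, s, t, u}  [seen]
{p, q, t, u} --2--> {p, q, r, t, u}  [seen]
{p, q, r, t, u} --0--> {p, q, r, s, t, u}  [seen]
{p, q, r, t, u} --1--> {p, q, r, s, t, u}  [seen]
{p, q, r, t, u} --2--> {p, q, r, s, t, u}  [seen]
Reachable DFA states: {p, t}, {p, q, r, s, t, u}, {s, t, u}, {q, t, u}, {p, q, t, u}, {p, q, r, t, u}.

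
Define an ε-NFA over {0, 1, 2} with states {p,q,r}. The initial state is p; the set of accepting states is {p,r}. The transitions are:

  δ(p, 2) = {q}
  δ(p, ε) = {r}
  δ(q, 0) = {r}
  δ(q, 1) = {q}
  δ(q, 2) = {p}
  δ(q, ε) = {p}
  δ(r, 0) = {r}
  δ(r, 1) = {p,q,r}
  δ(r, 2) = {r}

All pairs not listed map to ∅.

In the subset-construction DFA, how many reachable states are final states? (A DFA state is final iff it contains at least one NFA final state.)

3

Start state of the DFA: {p,r} (ε-closure of the NFA start).
{p,r} --0--> {r}  [new]
{p,r} --1--> {p,q,r}  [new]
{p,r} --2--> {p,q,r}  [seen]
{r} --0--> {r}  [seen]
{r} --1--> {p,q,r}  [seen]
{r} --2--> {r}  [seen]
{p,q,r} --0--> {r}  [seen]
{p,q,r} --1--> {p,q,r}  [seen]
{p,q,r} --2--> {p,q,r}  [seen]
Reachable DFA states: {p,r}, {r}, {p,q,r}.
Accepting DFA states (contain an NFA accepting state): {p,r}, {r}, {p,q,r}.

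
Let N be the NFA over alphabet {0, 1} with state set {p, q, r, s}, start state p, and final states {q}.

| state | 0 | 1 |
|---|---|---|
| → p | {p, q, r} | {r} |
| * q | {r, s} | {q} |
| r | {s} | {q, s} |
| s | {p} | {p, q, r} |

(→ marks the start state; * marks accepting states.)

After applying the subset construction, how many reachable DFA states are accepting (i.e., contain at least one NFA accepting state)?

4

Start state of the DFA: {p}.
{p} --0--> {p, q, r}  [new]
{p} --1--> {r}  [new]
{p, q, r} --0--> {p, q, r, s}  [new]
{p, q, r} --1--> {q, r, s}  [new]
{r} --0--> {s}  [new]
{r} --1--> {q, s}  [new]
{p, q, r, s} --0--> {p, q, r, s}  [seen]
{p, q, r, s} --1--> {p, q, r, s}  [seen]
{q, r, s} --0--> {p, r, s}  [new]
{q, r, s} --1--> {p, q, r, s}  [seen]
{s} --0--> {p}  [seen]
{s} --1--> {p, q, r}  [seen]
{q, s} --0--> {p, r, s}  [seen]
{q, s} --1--> {p, q, r}  [seen]
{p, r, s} --0--> {p, q, r, s}  [seen]
{p, r, s} --1--> {p, q, r, s}  [seen]
Reachable DFA states: {p}, {p, q, r}, {r}, {p, q, r, s}, {q, r, s}, {s}, {q, s}, {p, r, s}.
Accepting DFA states (contain an NFA accepting state): {p, q, r}, {p, q, r, s}, {q, r, s}, {q, s}.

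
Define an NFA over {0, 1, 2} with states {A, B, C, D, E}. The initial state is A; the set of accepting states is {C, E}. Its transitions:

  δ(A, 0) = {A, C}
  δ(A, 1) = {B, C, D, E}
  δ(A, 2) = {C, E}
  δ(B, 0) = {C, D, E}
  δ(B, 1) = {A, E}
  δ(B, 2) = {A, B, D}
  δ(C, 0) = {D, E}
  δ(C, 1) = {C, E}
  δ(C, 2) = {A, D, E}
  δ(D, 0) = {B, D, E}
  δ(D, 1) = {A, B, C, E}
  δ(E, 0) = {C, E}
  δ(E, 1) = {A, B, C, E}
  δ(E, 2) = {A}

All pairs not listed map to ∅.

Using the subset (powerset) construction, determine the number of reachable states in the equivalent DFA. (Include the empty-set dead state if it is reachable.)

Start state of the DFA: {A}.
{A} --0--> {A, C}  [new]
{A} --1--> {B, C, D, E}  [new]
{A} --2--> {C, E}  [new]
{A, C} --0--> {A, C, D, E}  [new]
{A, C} --1--> {B, C, D, E}  [seen]
{A, C} --2--> {A, C, D, E}  [seen]
{B, C, D, E} --0--> {B, C, D, E}  [seen]
{B, C, D, E} --1--> {A, B, C, E}  [new]
{B, C, D, E} --2--> {A, B, D, E}  [new]
{C, E} --0--> {C, D, E}  [new]
{C, E} --1--> {A, B, C, E}  [seen]
{C, E} --2--> {A, D, E}  [new]
{A, C, D, E} --0--> {A, B, C, D, E}  [new]
{A, C, D, E} --1--> {A, B, C, D, E}  [seen]
{A, C, D, E} --2--> {A, C, D, E}  [seen]
{A, B, C, E} --0--> {A, C, D, E}  [seen]
{A, B, C, E} --1--> {A, B, C, D, E}  [seen]
{A, B, C, E} --2--> {A, B, C, D, E}  [seen]
{A, B, D, E} --0--> {A, B, C, D, E}  [seen]
{A, B, D, E} --1--> {A, B, C, D, E}  [seen]
{A, B, D, E} --2--> {A, B, C, D, E}  [seen]
{C, D, E} --0--> {B, C, D, E}  [seen]
{C, D, E} --1--> {A, B, C, E}  [seen]
{C, D, E} --2--> {A, D, E}  [seen]
{A, D, E} --0--> {A, B, C, D, E}  [seen]
{A, D, E} --1--> {A, B, C, D, E}  [seen]
{A, D, E} --2--> {A, C, E}  [new]
{A, B, C, D, E} --0--> {A, B, C, D, E}  [seen]
{A, B, C, D, E} --1--> {A, B, C, D, E}  [seen]
{A, B, C, D, E} --2--> {A, B, C, D, E}  [seen]
{A, C, E} --0--> {A, C, D, E}  [seen]
{A, C, E} --1--> {A, B, C, D, E}  [seen]
{A, C, E} --2--> {A, C, D, E}  [seen]
Reachable DFA states: {A}, {A, C}, {B, C, D, E}, {C, E}, {A, C, D, E}, {A, B, C, E}, {A, B, D, E}, {C, D, E}, {A, D, E}, {A, B, C, D, E}, {A, C, E}.

11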